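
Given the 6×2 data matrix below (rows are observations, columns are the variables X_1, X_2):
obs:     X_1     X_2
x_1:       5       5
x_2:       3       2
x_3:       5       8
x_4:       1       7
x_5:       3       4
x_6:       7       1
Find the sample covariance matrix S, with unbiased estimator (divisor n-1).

Step 1 — column means:
  mean(X_1) = (5 + 3 + 5 + 1 + 3 + 7) / 6 = 24/6 = 4
  mean(X_2) = (5 + 2 + 8 + 7 + 4 + 1) / 6 = 27/6 = 4.5

Step 2 — sample covariance S[i,j] = (1/(n-1)) · Σ_k (x_{k,i} - mean_i) · (x_{k,j} - mean_j), with n-1 = 5.
  S[X_1,X_1] = ((1)·(1) + (-1)·(-1) + (1)·(1) + (-3)·(-3) + (-1)·(-1) + (3)·(3)) / 5 = 22/5 = 4.4
  S[X_1,X_2] = ((1)·(0.5) + (-1)·(-2.5) + (1)·(3.5) + (-3)·(2.5) + (-1)·(-0.5) + (3)·(-3.5)) / 5 = -11/5 = -2.2
  S[X_2,X_2] = ((0.5)·(0.5) + (-2.5)·(-2.5) + (3.5)·(3.5) + (2.5)·(2.5) + (-0.5)·(-0.5) + (-3.5)·(-3.5)) / 5 = 37.5/5 = 7.5

S is symmetric (S[j,i] = S[i,j]). Assembling:

S = [[4.4, -2.2],
 [-2.2, 7.5]]


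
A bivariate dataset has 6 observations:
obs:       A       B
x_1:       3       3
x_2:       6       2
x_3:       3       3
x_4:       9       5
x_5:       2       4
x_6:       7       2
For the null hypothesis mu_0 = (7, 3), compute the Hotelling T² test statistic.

Step 1 — sample mean vector:
  mean(A) = (3 + 6 + 3 + 9 + 2 + 7) / 6 = 30/6 = 5
  mean(B) = (3 + 2 + 3 + 5 + 4 + 2) / 6 = 19/6 = 3.1667
  x̄ = (5, 3.1667),  deviation x̄ - mu_0 = (5, 3.1667) - (7, 3) = (-2, 0.1667).

Step 2 — sample covariance matrix, S[i,j] = (1/(n-1)) · Σ_k (x_{k,i} - mean_i) · (x_{k,j} - mean_j), divisor n-1 = 5:
  S[A,A] = ((-2)·(-2) + (1)·(1) + (-2)·(-2) + (4)·(4) + (-3)·(-3) + (2)·(2)) / 5 = 38/5 = 7.6
  S[A,B] = ((-2)·(-0.1667) + (1)·(-1.1667) + (-2)·(-0.1667) + (4)·(1.8333) + (-3)·(0.8333) + (2)·(-1.1667)) / 5 = 2/5 = 0.4
  S[B,B] = ((-0.1667)·(-0.1667) + (-1.1667)·(-1.1667) + (-0.1667)·(-0.1667) + (1.8333)·(1.8333) + (0.8333)·(0.8333) + (-1.1667)·(-1.1667)) / 5 = 6.8333/5 = 1.3667
  S = [[7.6, 0.4],
 [0.4, 1.3667]].

Step 3 — invert S. det(S) = 7.6·1.3667 - (0.4)² = 10.2267.
  S^{-1} = (1/det) · [[d, -b], [-b, a]] = [[0.1336, -0.0391],
 [-0.0391, 0.7432]].

Step 4 — quadratic form (x̄ - mu_0)^T · S^{-1} · (x̄ - mu_0):
  S^{-1} · (x̄ - mu_0) = (-0.2738, 0.2021),
  (x̄ - mu_0)^T · [...] = (-2)·(-0.2738) + (0.1667)·(0.2021) = 0.5813.

Step 5 — scale by n: T² = 6 · 0.5813 = 3.4876.

T² ≈ 3.4876


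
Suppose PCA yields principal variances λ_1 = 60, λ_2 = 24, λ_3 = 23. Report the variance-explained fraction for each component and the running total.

Step 1 — total variance = trace(Sigma) = Σ λ_i = 60 + 24 + 23 = 107.

Step 2 — fraction explained by component i = λ_i / Σ λ:
  PC1: 60/107 = 0.5607
  PC2: 24/107 = 0.2243
  PC3: 23/107 = 0.215

Step 3 — cumulative fraction after k components = (λ_1 + ... + λ_k) / Σ λ:
  k = 1: 60/107 = 0.5607
  k = 2: (60 + 24)/107 = 84/107 = 0.785
  k = 3: (60 + 24 + 23)/107 = 107/107 = 1

Summary (fraction, with percent):

explained: PC1 0.5607 (56.07%), PC2 0.2243 (22.43%), PC3 0.215 (21.5%);  cumulative: 0.5607, 0.785, 1


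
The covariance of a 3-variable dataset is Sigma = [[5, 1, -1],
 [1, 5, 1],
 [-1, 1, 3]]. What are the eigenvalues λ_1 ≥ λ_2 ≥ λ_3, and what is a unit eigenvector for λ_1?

Step 1 — characteristic polynomial p(λ) = det(λI - Sigma) = λ³ - tr·λ² + c_1·λ - det, where tr = trace, c_1 = sum of the principal 2×2 minors, det = det(Sigma):
  tr = 5 + 5 + 3 = 13,
  c_1 = (5·5 - (1)²) + (5·3 - (-1)²) + (5·3 - (1)²) = 24 + 14 + 14 = 52,
  det = 5·(5·3 - (1)²) - (1)·((1)·3 - (1)·(-1)) + (-1)·((1)·(1) - 5·(-1)) = 5·(14) - (1)·(4) + (-1)·(6) = 60.
  So p(λ) = λ³ - 13λ² + 52λ - 60.
Step 2 — look for an integer root (rational root theorem: any rational root is an integer divisor of 60). Testing λ = 2:
  p(2) = 8 - 52 + 104 - 60 = 0  ✓
  Dividing out (λ - 2): p(λ) = (λ - 2)(λ² - 11λ + 30).
Step 3 — remaining eigenvalues from the quadratic λ² - 11λ + 30 = 0:
  Δ = 11² - 4·30 = 121 - 120 = 1,  λ = (11 ± √1)/2 = (11 ± 1)/2 = 6 or 5.
  Sorted: λ_1 = 6,  λ_2 = 5,  λ_3 = 2  (check: sum = 13 = tr ✓).

Step 4 — unit eigenvector for λ_1 = 6: v spans the null space of (Sigma - λ_1 I), whose rows are
  r_1 = (-1, 1, -1),  r_2 = (1, -1, 1),  r_3 = (-1, 1, -3).
  v is orthogonal to every row, so take v ∝ r_1 × r_3 = ((1)·(-3) - (-1)·(1), (-1)·(-1) - (-1)·(-3), (-1)·(1) - (1)·(-1)) = (-2, -2, 0).
  Rescale (divide by 2; multiply by -1 so the first nonzero entry is positive): u = (1, 1, 0).
  ||u|| = √((1)² + (1)² + (0)²) = √(2) ≈ 1.4142,  v_1 = u/||u|| ≈ (0.7071, 0.7071, 0) (||v_1|| = 1).

λ_1 = 6,  λ_2 = 5,  λ_3 = 2;  v_1 ≈ (0.7071, 0.7071, 0)


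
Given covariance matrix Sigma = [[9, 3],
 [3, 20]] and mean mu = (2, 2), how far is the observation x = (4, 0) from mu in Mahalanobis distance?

Step 1 — centre the observation: (x - mu) = (2, -2).

Step 2 — invert Sigma. det(Sigma) = 9·20 - (3)² = 171.
  Sigma^{-1} = (1/det) · [[d, -b], [-b, a]] = [[0.117, -0.0175],
 [-0.0175, 0.0526]].

Step 3 — form the quadratic (x - mu)^T · Sigma^{-1} · (x - mu):
  Sigma^{-1} · (x - mu) = (0.269, -0.1404).
  (x - mu)^T · [Sigma^{-1} · (x - mu)] = (2)·(0.269) + (-2)·(-0.1404) = 0.8187.

Step 4 — take square root: d = √(0.8187) ≈ 0.9048.

d(x, mu) = √(0.8187) ≈ 0.9048


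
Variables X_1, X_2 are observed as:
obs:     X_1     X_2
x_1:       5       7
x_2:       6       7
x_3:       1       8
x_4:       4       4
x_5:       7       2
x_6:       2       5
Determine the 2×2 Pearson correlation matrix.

Step 1 — column means:
  mean(X_1) = (5 + 6 + 1 + 4 + 7 + 2) / 6 = 25/6 = 4.1667
  mean(X_2) = (7 + 7 + 8 + 4 + 2 + 5) / 6 = 33/6 = 5.5

Step 2 — sample variances and covariances s[i,j] = (1/(n-1)) · Σ_k (x_{k,i} - mean_i) · (x_{k,j} - mean_j), with n-1 = 5:
  s[X_1,X_1] = ((0.8333)·(0.8333) + (1.8333)·(1.8333) + (-3.1667)·(-3.1667) + (-0.1667)·(-0.1667) + (2.8333)·(2.8333) + (-2.1667)·(-2.1667)) / 5 = 26.8333/5 = 5.3667
  s[X_1,X_2] = ((0.8333)·(1.5) + (1.8333)·(1.5) + (-3.1667)·(2.5) + (-0.1667)·(-1.5) + (2.8333)·(-3.5) + (-2.1667)·(-0.5)) / 5 = -12.5/5 = -2.5
  s[X_2,X_2] = ((1.5)·(1.5) + (1.5)·(1.5) + (2.5)·(2.5) + (-1.5)·(-1.5) + (-3.5)·(-3.5) + (-0.5)·(-0.5)) / 5 = 25.5/5 = 5.1
  Sample standard deviations s_i = √(s[i,i]):
  s(X_1) = √(5.3667) = 2.3166
  s(X_2) = √(5.1) = 2.2583

Step 3 — r_{ij} = s_{ij} / (s_i · s_j):
  r[X_1,X_1] = 1 (diagonal).
  r[X_1,X_2] = -2.5 / (2.3166 · 2.2583) = -2.5 / 5.2316 = -0.4779
  r[X_2,X_2] = 1 (diagonal).

R is symmetric with unit diagonal. Assembling:

R = [[1, -0.4779],
 [-0.4779, 1]]


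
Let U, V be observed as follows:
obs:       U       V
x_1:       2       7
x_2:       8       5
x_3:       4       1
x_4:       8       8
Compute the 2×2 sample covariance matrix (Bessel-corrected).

Step 1 — column means:
  mean(U) = (2 + 8 + 4 + 8) / 4 = 22/4 = 5.5
  mean(V) = (7 + 5 + 1 + 8) / 4 = 21/4 = 5.25

Step 2 — sample covariance S[i,j] = (1/(n-1)) · Σ_k (x_{k,i} - mean_i) · (x_{k,j} - mean_j), with n-1 = 3.
  S[U,U] = ((-3.5)·(-3.5) + (2.5)·(2.5) + (-1.5)·(-1.5) + (2.5)·(2.5)) / 3 = 27/3 = 9
  S[U,V] = ((-3.5)·(1.75) + (2.5)·(-0.25) + (-1.5)·(-4.25) + (2.5)·(2.75)) / 3 = 6.5/3 = 2.1667
  S[V,V] = ((1.75)·(1.75) + (-0.25)·(-0.25) + (-4.25)·(-4.25) + (2.75)·(2.75)) / 3 = 28.75/3 = 9.5833

S is symmetric (S[j,i] = S[i,j]). Assembling:

S = [[9, 2.1667],
 [2.1667, 9.5833]]


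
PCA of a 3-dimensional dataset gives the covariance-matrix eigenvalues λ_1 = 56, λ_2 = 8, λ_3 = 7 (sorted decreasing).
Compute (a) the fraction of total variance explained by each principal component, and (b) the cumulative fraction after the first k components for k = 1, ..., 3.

Step 1 — total variance = trace(Sigma) = Σ λ_i = 56 + 8 + 7 = 71.

Step 2 — fraction explained by component i = λ_i / Σ λ:
  PC1: 56/71 = 0.7887
  PC2: 8/71 = 0.1127
  PC3: 7/71 = 0.0986

Step 3 — cumulative fraction after k components = (λ_1 + ... + λ_k) / Σ λ:
  k = 1: 56/71 = 0.7887
  k = 2: (56 + 8)/71 = 64/71 = 0.9014
  k = 3: (56 + 8 + 7)/71 = 71/71 = 1

Summary (fraction, with percent):

explained: PC1 0.7887 (78.87%), PC2 0.1127 (11.27%), PC3 0.0986 (9.86%);  cumulative: 0.7887, 0.9014, 1


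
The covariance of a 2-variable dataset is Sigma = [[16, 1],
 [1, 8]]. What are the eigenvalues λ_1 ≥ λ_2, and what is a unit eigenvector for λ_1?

Step 1 — characteristic polynomial of 2×2 Sigma:
  det(Sigma - λI) = λ² - trace · λ + det = 0.
  trace = 16 + 8 = 24, det = 16·8 - (1)² = 127.
Step 2 — discriminant:
  Δ = trace² - 4·det = 576 - 508 = 68.
Step 3 — eigenvalues:
  λ = (trace ± √Δ)/2 = (24 ± 8.2462)/2,
  λ_1 = 16.1231,  λ_2 = 7.8769.

Step 4 — unit eigenvector for λ_1: solve (Sigma - λ_1 I)v = 0. First row:
  (16 - 16.1231)·v_x + (1)·v_y = 0, i.e. (-0.1231)·v_x + (1)·v_y = 0,
  so v ∝ (b, λ_1 - a) = (1, 0.1231) = u.
  ||u|| = √((1)² + (0.1231)²) = √(1.0152) ≈ 1.0075,
  v_1 = u/||u|| ≈ (0.9925, 0.1222) (||v_1|| = 1).

λ_1 = 16.1231,  λ_2 = 7.8769;  v_1 ≈ (0.9925, 0.1222)


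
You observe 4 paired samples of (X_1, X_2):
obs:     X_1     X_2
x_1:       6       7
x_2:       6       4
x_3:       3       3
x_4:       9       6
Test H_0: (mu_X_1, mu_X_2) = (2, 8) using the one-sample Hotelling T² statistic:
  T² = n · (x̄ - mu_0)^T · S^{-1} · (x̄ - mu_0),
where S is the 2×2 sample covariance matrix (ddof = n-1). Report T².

Step 1 — sample mean vector:
  mean(X_1) = (6 + 6 + 3 + 9) / 4 = 24/4 = 6
  mean(X_2) = (7 + 4 + 3 + 6) / 4 = 20/4 = 5
  x̄ = (6, 5),  deviation x̄ - mu_0 = (6, 5) - (2, 8) = (4, -3).

Step 2 — sample covariance matrix, S[i,j] = (1/(n-1)) · Σ_k (x_{k,i} - mean_i) · (x_{k,j} - mean_j), divisor n-1 = 3:
  S[X_1,X_1] = ((0)·(0) + (0)·(0) + (-3)·(-3) + (3)·(3)) / 3 = 18/3 = 6
  S[X_1,X_2] = ((0)·(2) + (0)·(-1) + (-3)·(-2) + (3)·(1)) / 3 = 9/3 = 3
  S[X_2,X_2] = ((2)·(2) + (-1)·(-1) + (-2)·(-2) + (1)·(1)) / 3 = 10/3 = 3.3333
  S = [[6, 3],
 [3, 3.3333]].

Step 3 — invert S. det(S) = 6·3.3333 - (3)² = 11.
  S^{-1} = (1/det) · [[d, -b], [-b, a]] = [[0.303, -0.2727],
 [-0.2727, 0.5455]].

Step 4 — quadratic form (x̄ - mu_0)^T · S^{-1} · (x̄ - mu_0):
  S^{-1} · (x̄ - mu_0) = (2.0303, -2.7273),
  (x̄ - mu_0)^T · [...] = (4)·(2.0303) + (-3)·(-2.7273) = 16.303.

Step 5 — scale by n: T² = 4 · 16.303 = 65.2121.

T² ≈ 65.2121


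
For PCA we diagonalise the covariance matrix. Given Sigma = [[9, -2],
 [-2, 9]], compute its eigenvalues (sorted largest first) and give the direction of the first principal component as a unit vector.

Step 1 — characteristic polynomial of 2×2 Sigma:
  det(Sigma - λI) = λ² - trace · λ + det = 0.
  trace = 9 + 9 = 18, det = 9·9 - (-2)² = 77.
Step 2 — discriminant:
  Δ = trace² - 4·det = 324 - 308 = 16.
Step 3 — eigenvalues:
  λ = (trace ± √Δ)/2 = (18 ± 4)/2,
  λ_1 = 11,  λ_2 = 7.

Step 4 — unit eigenvector for λ_1: solve (Sigma - λ_1 I)v = 0. First row:
  (9 - 11)·v_x + (-2)·v_y = 0, i.e. (-2)·v_x + (-2)·v_y = 0,
  so v ∝ (b, λ_1 - a) = (-2, 2); multiply by -1 so the first entry is positive: u = (2, -2).
  ||u|| = √((2)² + (-2)²) = √(8) ≈ 2.8284,
  v_1 = u/||u|| ≈ (0.7071, -0.7071) (||v_1|| = 1).

λ_1 = 11,  λ_2 = 7;  v_1 ≈ (0.7071, -0.7071)


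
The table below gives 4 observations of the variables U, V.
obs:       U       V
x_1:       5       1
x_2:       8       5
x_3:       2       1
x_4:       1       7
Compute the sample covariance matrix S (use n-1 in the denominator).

Step 1 — column means:
  mean(U) = (5 + 8 + 2 + 1) / 4 = 16/4 = 4
  mean(V) = (1 + 5 + 1 + 7) / 4 = 14/4 = 3.5

Step 2 — sample covariance S[i,j] = (1/(n-1)) · Σ_k (x_{k,i} - mean_i) · (x_{k,j} - mean_j), with n-1 = 3.
  S[U,U] = ((1)·(1) + (4)·(4) + (-2)·(-2) + (-3)·(-3)) / 3 = 30/3 = 10
  S[U,V] = ((1)·(-2.5) + (4)·(1.5) + (-2)·(-2.5) + (-3)·(3.5)) / 3 = -2/3 = -0.6667
  S[V,V] = ((-2.5)·(-2.5) + (1.5)·(1.5) + (-2.5)·(-2.5) + (3.5)·(3.5)) / 3 = 27/3 = 9

S is symmetric (S[j,i] = S[i,j]). Assembling:

S = [[10, -0.6667],
 [-0.6667, 9]]


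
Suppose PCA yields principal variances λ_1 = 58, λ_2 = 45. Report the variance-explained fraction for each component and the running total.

Step 1 — total variance = trace(Sigma) = Σ λ_i = 58 + 45 = 103.

Step 2 — fraction explained by component i = λ_i / Σ λ:
  PC1: 58/103 = 0.5631
  PC2: 45/103 = 0.4369

Step 3 — cumulative fraction after k components = (λ_1 + ... + λ_k) / Σ λ:
  k = 1: 58/103 = 0.5631
  k = 2: (58 + 45)/103 = 103/103 = 1

Summary (fraction, with percent):

explained: PC1 0.5631 (56.31%), PC2 0.4369 (43.69%);  cumulative: 0.5631, 1


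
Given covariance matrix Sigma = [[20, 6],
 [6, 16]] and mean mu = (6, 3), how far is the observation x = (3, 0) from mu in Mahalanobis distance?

Step 1 — centre the observation: (x - mu) = (-3, -3).

Step 2 — invert Sigma. det(Sigma) = 20·16 - (6)² = 284.
  Sigma^{-1} = (1/det) · [[d, -b], [-b, a]] = [[0.0563, -0.0211],
 [-0.0211, 0.0704]].

Step 3 — form the quadratic (x - mu)^T · Sigma^{-1} · (x - mu):
  Sigma^{-1} · (x - mu) = (-0.1056, -0.1479).
  (x - mu)^T · [Sigma^{-1} · (x - mu)] = (-3)·(-0.1056) + (-3)·(-0.1479) = 0.7606.

Step 4 — take square root: d = √(0.7606) ≈ 0.8721.

d(x, mu) = √(0.7606) ≈ 0.8721


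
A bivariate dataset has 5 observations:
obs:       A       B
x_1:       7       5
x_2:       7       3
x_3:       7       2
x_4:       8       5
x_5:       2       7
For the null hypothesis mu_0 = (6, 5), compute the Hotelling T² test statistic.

Step 1 — sample mean vector:
  mean(A) = (7 + 7 + 7 + 8 + 2) / 5 = 31/5 = 6.2
  mean(B) = (5 + 3 + 2 + 5 + 7) / 5 = 22/5 = 4.4
  x̄ = (6.2, 4.4),  deviation x̄ - mu_0 = (6.2, 4.4) - (6, 5) = (0.2, -0.6).

Step 2 — sample covariance matrix, S[i,j] = (1/(n-1)) · Σ_k (x_{k,i} - mean_i) · (x_{k,j} - mean_j), divisor n-1 = 4:
  S[A,A] = ((0.8)·(0.8) + (0.8)·(0.8) + (0.8)·(0.8) + (1.8)·(1.8) + (-4.2)·(-4.2)) / 4 = 22.8/4 = 5.7
  S[A,B] = ((0.8)·(0.6) + (0.8)·(-1.4) + (0.8)·(-2.4) + (1.8)·(0.6) + (-4.2)·(2.6)) / 4 = -12.4/4 = -3.1
  S[B,B] = ((0.6)·(0.6) + (-1.4)·(-1.4) + (-2.4)·(-2.4) + (0.6)·(0.6) + (2.6)·(2.6)) / 4 = 15.2/4 = 3.8
  S = [[5.7, -3.1],
 [-3.1, 3.8]].

Step 3 — invert S. det(S) = 5.7·3.8 - (-3.1)² = 12.05.
  S^{-1} = (1/det) · [[d, -b], [-b, a]] = [[0.3154, 0.2573],
 [0.2573, 0.473]].

Step 4 — quadratic form (x̄ - mu_0)^T · S^{-1} · (x̄ - mu_0):
  S^{-1} · (x̄ - mu_0) = (-0.0913, -0.2324),
  (x̄ - mu_0)^T · [...] = (0.2)·(-0.0913) + (-0.6)·(-0.2324) = 0.1212.

Step 5 — scale by n: T² = 5 · 0.1212 = 0.6058.

T² ≈ 0.6058


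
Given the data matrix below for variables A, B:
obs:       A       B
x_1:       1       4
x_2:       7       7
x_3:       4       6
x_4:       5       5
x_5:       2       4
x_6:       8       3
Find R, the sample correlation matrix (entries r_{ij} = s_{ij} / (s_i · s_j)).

Step 1 — column means:
  mean(A) = (1 + 7 + 4 + 5 + 2 + 8) / 6 = 27/6 = 4.5
  mean(B) = (4 + 7 + 6 + 5 + 4 + 3) / 6 = 29/6 = 4.8333

Step 2 — sample variances and covariances s[i,j] = (1/(n-1)) · Σ_k (x_{k,i} - mean_i) · (x_{k,j} - mean_j), with n-1 = 5:
  s[A,A] = ((-3.5)·(-3.5) + (2.5)·(2.5) + (-0.5)·(-0.5) + (0.5)·(0.5) + (-2.5)·(-2.5) + (3.5)·(3.5)) / 5 = 37.5/5 = 7.5
  s[A,B] = ((-3.5)·(-0.8333) + (2.5)·(2.1667) + (-0.5)·(1.1667) + (0.5)·(0.1667) + (-2.5)·(-0.8333) + (3.5)·(-1.8333)) / 5 = 3.5/5 = 0.7
  s[B,B] = ((-0.8333)·(-0.8333) + (2.1667)·(2.1667) + (1.1667)·(1.1667) + (0.1667)·(0.1667) + (-0.8333)·(-0.8333) + (-1.8333)·(-1.8333)) / 5 = 10.8333/5 = 2.1667
  Sample standard deviations s_i = √(s[i,i]):
  s(A) = √(7.5) = 2.7386
  s(B) = √(2.1667) = 1.472

Step 3 — r_{ij} = s_{ij} / (s_i · s_j):
  r[A,A] = 1 (diagonal).
  r[A,B] = 0.7 / (2.7386 · 1.472) = 0.7 / 4.0311 = 0.1736
  r[B,B] = 1 (diagonal).

R is symmetric with unit diagonal. Assembling:

R = [[1, 0.1736],
 [0.1736, 1]]


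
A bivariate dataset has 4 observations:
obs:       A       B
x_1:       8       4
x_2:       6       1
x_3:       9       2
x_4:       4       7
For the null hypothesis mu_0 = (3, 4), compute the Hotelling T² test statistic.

Step 1 — sample mean vector:
  mean(A) = (8 + 6 + 9 + 4) / 4 = 27/4 = 6.75
  mean(B) = (4 + 1 + 2 + 7) / 4 = 14/4 = 3.5
  x̄ = (6.75, 3.5),  deviation x̄ - mu_0 = (6.75, 3.5) - (3, 4) = (3.75, -0.5).

Step 2 — sample covariance matrix, S[i,j] = (1/(n-1)) · Σ_k (x_{k,i} - mean_i) · (x_{k,j} - mean_j), divisor n-1 = 3:
  S[A,A] = ((1.25)·(1.25) + (-0.75)·(-0.75) + (2.25)·(2.25) + (-2.75)·(-2.75)) / 3 = 14.75/3 = 4.9167
  S[A,B] = ((1.25)·(0.5) + (-0.75)·(-2.5) + (2.25)·(-1.5) + (-2.75)·(3.5)) / 3 = -10.5/3 = -3.5
  S[B,B] = ((0.5)·(0.5) + (-2.5)·(-2.5) + (-1.5)·(-1.5) + (3.5)·(3.5)) / 3 = 21/3 = 7
  S = [[4.9167, -3.5],
 [-3.5, 7]].

Step 3 — invert S. det(S) = 4.9167·7 - (-3.5)² = 22.1667.
  S^{-1} = (1/det) · [[d, -b], [-b, a]] = [[0.3158, 0.1579],
 [0.1579, 0.2218]].

Step 4 — quadratic form (x̄ - mu_0)^T · S^{-1} · (x̄ - mu_0):
  S^{-1} · (x̄ - mu_0) = (1.1053, 0.4812),
  (x̄ - mu_0)^T · [...] = (3.75)·(1.1053) + (-0.5)·(0.4812) = 3.9041.

Step 5 — scale by n: T² = 4 · 3.9041 = 15.6165.

T² ≈ 15.6165


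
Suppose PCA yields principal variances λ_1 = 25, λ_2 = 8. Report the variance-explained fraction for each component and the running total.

Step 1 — total variance = trace(Sigma) = Σ λ_i = 25 + 8 = 33.

Step 2 — fraction explained by component i = λ_i / Σ λ:
  PC1: 25/33 = 0.7576
  PC2: 8/33 = 0.2424

Step 3 — cumulative fraction after k components = (λ_1 + ... + λ_k) / Σ λ:
  k = 1: 25/33 = 0.7576
  k = 2: (25 + 8)/33 = 33/33 = 1

Summary (fraction, with percent):

explained: PC1 0.7576 (75.76%), PC2 0.2424 (24.24%);  cumulative: 0.7576, 1


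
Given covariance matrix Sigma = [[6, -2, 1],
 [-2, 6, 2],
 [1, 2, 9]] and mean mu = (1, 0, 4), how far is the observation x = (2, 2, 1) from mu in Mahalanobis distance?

Step 1 — centre the observation: (x - mu) = (1, 2, -3).

Step 2 — invert Sigma (cofactor / det for 3×3, or solve directly):
  Sigma^{-1} = [[0.2, 0.08, -0.04],
 [0.08, 0.212, -0.056],
 [-0.04, -0.056, 0.128]].

Step 3 — form the quadratic (x - mu)^T · Sigma^{-1} · (x - mu):
  Sigma^{-1} · (x - mu) = (0.48, 0.672, -0.536).
  (x - mu)^T · [Sigma^{-1} · (x - mu)] = (1)·(0.48) + (2)·(0.672) + (-3)·(-0.536) = 3.432.

Step 4 — take square root: d = √(3.432) ≈ 1.8526.

d(x, mu) = √(3.432) ≈ 1.8526


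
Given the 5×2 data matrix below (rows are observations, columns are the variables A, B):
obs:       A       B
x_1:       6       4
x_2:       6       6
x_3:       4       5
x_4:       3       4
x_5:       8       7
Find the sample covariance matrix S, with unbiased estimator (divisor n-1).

Step 1 — column means:
  mean(A) = (6 + 6 + 4 + 3 + 8) / 5 = 27/5 = 5.4
  mean(B) = (4 + 6 + 5 + 4 + 7) / 5 = 26/5 = 5.2

Step 2 — sample covariance S[i,j] = (1/(n-1)) · Σ_k (x_{k,i} - mean_i) · (x_{k,j} - mean_j), with n-1 = 4.
  S[A,A] = ((0.6)·(0.6) + (0.6)·(0.6) + (-1.4)·(-1.4) + (-2.4)·(-2.4) + (2.6)·(2.6)) / 4 = 15.2/4 = 3.8
  S[A,B] = ((0.6)·(-1.2) + (0.6)·(0.8) + (-1.4)·(-0.2) + (-2.4)·(-1.2) + (2.6)·(1.8)) / 4 = 7.6/4 = 1.9
  S[B,B] = ((-1.2)·(-1.2) + (0.8)·(0.8) + (-0.2)·(-0.2) + (-1.2)·(-1.2) + (1.8)·(1.8)) / 4 = 6.8/4 = 1.7

S is symmetric (S[j,i] = S[i,j]). Assembling:

S = [[3.8, 1.9],
 [1.9, 1.7]]


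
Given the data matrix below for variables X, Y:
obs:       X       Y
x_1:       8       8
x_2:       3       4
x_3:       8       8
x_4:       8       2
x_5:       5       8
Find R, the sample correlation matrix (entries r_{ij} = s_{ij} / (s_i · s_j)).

Step 1 — column means:
  mean(X) = (8 + 3 + 8 + 8 + 5) / 5 = 32/5 = 6.4
  mean(Y) = (8 + 4 + 8 + 2 + 8) / 5 = 30/5 = 6

Step 2 — sample variances and covariances s[i,j] = (1/(n-1)) · Σ_k (x_{k,i} - mean_i) · (x_{k,j} - mean_j), with n-1 = 4:
  s[X,X] = ((1.6)·(1.6) + (-3.4)·(-3.4) + (1.6)·(1.6) + (1.6)·(1.6) + (-1.4)·(-1.4)) / 4 = 21.2/4 = 5.3
  s[X,Y] = ((1.6)·(2) + (-3.4)·(-2) + (1.6)·(2) + (1.6)·(-4) + (-1.4)·(2)) / 4 = 4/4 = 1
  s[Y,Y] = ((2)·(2) + (-2)·(-2) + (2)·(2) + (-4)·(-4) + (2)·(2)) / 4 = 32/4 = 8
  Sample standard deviations s_i = √(s[i,i]):
  s(X) = √(5.3) = 2.3022
  s(Y) = √(8) = 2.8284

Step 3 — r_{ij} = s_{ij} / (s_i · s_j):
  r[X,X] = 1 (diagonal).
  r[X,Y] = 1 / (2.3022 · 2.8284) = 1 / 6.5115 = 0.1536
  r[Y,Y] = 1 (diagonal).

R is symmetric with unit diagonal. Assembling:

R = [[1, 0.1536],
 [0.1536, 1]]


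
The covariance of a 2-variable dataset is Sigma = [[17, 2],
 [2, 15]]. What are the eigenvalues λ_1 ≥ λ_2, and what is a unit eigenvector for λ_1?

Step 1 — characteristic polynomial of 2×2 Sigma:
  det(Sigma - λI) = λ² - trace · λ + det = 0.
  trace = 17 + 15 = 32, det = 17·15 - (2)² = 251.
Step 2 — discriminant:
  Δ = trace² - 4·det = 1024 - 1004 = 20.
Step 3 — eigenvalues:
  λ = (trace ± √Δ)/2 = (32 ± 4.4721)/2,
  λ_1 = 18.2361,  λ_2 = 13.7639.

Step 4 — unit eigenvector for λ_1: solve (Sigma - λ_1 I)v = 0. First row:
  (17 - 18.2361)·v_x + (2)·v_y = 0, i.e. (-1.2361)·v_x + (2)·v_y = 0,
  so v ∝ (b, λ_1 - a) = (2, 1.2361) = u.
  ||u|| = √((2)² + (1.2361)²) = √(5.5279) ≈ 2.3511,
  v_1 = u/||u|| ≈ (0.8507, 0.5257) (||v_1|| = 1).

λ_1 = 18.2361,  λ_2 = 13.7639;  v_1 ≈ (0.8507, 0.5257)


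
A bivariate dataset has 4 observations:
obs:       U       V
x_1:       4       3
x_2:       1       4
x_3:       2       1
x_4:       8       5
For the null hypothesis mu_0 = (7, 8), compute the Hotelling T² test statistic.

Step 1 — sample mean vector:
  mean(U) = (4 + 1 + 2 + 8) / 4 = 15/4 = 3.75
  mean(V) = (3 + 4 + 1 + 5) / 4 = 13/4 = 3.25
  x̄ = (3.75, 3.25),  deviation x̄ - mu_0 = (3.75, 3.25) - (7, 8) = (-3.25, -4.75).

Step 2 — sample covariance matrix, S[i,j] = (1/(n-1)) · Σ_k (x_{k,i} - mean_i) · (x_{k,j} - mean_j), divisor n-1 = 3:
  S[U,U] = ((0.25)·(0.25) + (-2.75)·(-2.75) + (-1.75)·(-1.75) + (4.25)·(4.25)) / 3 = 28.75/3 = 9.5833
  S[U,V] = ((0.25)·(-0.25) + (-2.75)·(0.75) + (-1.75)·(-2.25) + (4.25)·(1.75)) / 3 = 9.25/3 = 3.0833
  S[V,V] = ((-0.25)·(-0.25) + (0.75)·(0.75) + (-2.25)·(-2.25) + (1.75)·(1.75)) / 3 = 8.75/3 = 2.9167
  S = [[9.5833, 3.0833],
 [3.0833, 2.9167]].

Step 3 — invert S. det(S) = 9.5833·2.9167 - (3.0833)² = 18.4444.
  S^{-1} = (1/det) · [[d, -b], [-b, a]] = [[0.1581, -0.1672],
 [-0.1672, 0.5196]].

Step 4 — quadratic form (x̄ - mu_0)^T · S^{-1} · (x̄ - mu_0):
  S^{-1} · (x̄ - mu_0) = (0.2801, -1.9247),
  (x̄ - mu_0)^T · [...] = (-3.25)·(0.2801) + (-4.75)·(-1.9247) = 8.2319.

Step 5 — scale by n: T² = 4 · 8.2319 = 32.9277.

T² ≈ 32.9277


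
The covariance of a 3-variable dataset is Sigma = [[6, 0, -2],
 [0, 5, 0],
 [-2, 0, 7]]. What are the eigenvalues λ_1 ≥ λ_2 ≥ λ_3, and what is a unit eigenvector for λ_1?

Step 1 — characteristic polynomial p(λ) = det(λI - Sigma) = λ³ - tr·λ² + c_1·λ - det, where tr = trace, c_1 = sum of the principal 2×2 minors, det = det(Sigma):
  tr = 6 + 5 + 7 = 18,
  c_1 = (6·5 - (0)²) + (6·7 - (-2)²) + (5·7 - (0)²) = 30 + 38 + 35 = 103,
  det = 6·(5·7 - (0)²) - (0)·((0)·7 - (0)·(-2)) + (-2)·((0)·(0) - 5·(-2)) = 6·(35) - (0)·(0) + (-2)·(10) = 190.
  So p(λ) = λ³ - 18λ² + 103λ - 190.
Step 2 — look for an integer root (rational root theorem: any rational root is an integer divisor of 190). Testing λ = 5:
  p(5) = 125 - 450 + 515 - 190 = 0  ✓
  Dividing out (λ - 5): p(λ) = (λ - 5)(λ² - 13λ + 38).
Step 3 — remaining eigenvalues from the quadratic λ² - 13λ + 38 = 0:
  Δ = 13² - 4·38 = 169 - 152 = 17,  λ = (13 ± √17)/2 = (13 ± 4.1231)/2 ≈ 8.5616 or 4.4384.
  Sorted: λ_1 = 8.5616,  λ_2 = 5,  λ_3 = 4.4384  (check: sum = 18 = tr ✓).

Step 4 — unit eigenvector for λ_1 ≈ 8.5616: v spans the null space of (Sigma - λ_1 I), whose rows are
  r_1 = (-2.5616, 0, -2),  r_2 = (0, -3.5616, 0),  r_3 = (-2, 0, -1.5616).
  v is orthogonal to every row, so take v ∝ r_1 × r_2 = ((0)·(0) - (-2)·(-3.5616), (-2)·(0) - (-2.5616)·(0), (-2.5616)·(-3.5616) - (0)·(0)) ≈ (-7.1231, 0, 9.1231).
  Rescale (multiply by -1 so the first nonzero entry is positive): u = (7.1231, 0, -9.1231).
  ||u|| = √((7.1231)² + (0)² + (-9.1231)²) = √(133.9697) ≈ 11.5745,  v_1 = u/||u|| ≈ (0.6154, 0, -0.7882) (||v_1|| = 1).

λ_1 = 8.5616,  λ_2 = 5,  λ_3 = 4.4384;  v_1 ≈ (0.6154, 0, -0.7882)


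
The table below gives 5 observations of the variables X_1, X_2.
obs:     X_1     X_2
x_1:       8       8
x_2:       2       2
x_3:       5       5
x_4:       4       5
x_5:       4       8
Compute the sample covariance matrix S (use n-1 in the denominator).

Step 1 — column means:
  mean(X_1) = (8 + 2 + 5 + 4 + 4) / 5 = 23/5 = 4.6
  mean(X_2) = (8 + 2 + 5 + 5 + 8) / 5 = 28/5 = 5.6

Step 2 — sample covariance S[i,j] = (1/(n-1)) · Σ_k (x_{k,i} - mean_i) · (x_{k,j} - mean_j), with n-1 = 4.
  S[X_1,X_1] = ((3.4)·(3.4) + (-2.6)·(-2.6) + (0.4)·(0.4) + (-0.6)·(-0.6) + (-0.6)·(-0.6)) / 4 = 19.2/4 = 4.8
  S[X_1,X_2] = ((3.4)·(2.4) + (-2.6)·(-3.6) + (0.4)·(-0.6) + (-0.6)·(-0.6) + (-0.6)·(2.4)) / 4 = 16.2/4 = 4.05
  S[X_2,X_2] = ((2.4)·(2.4) + (-3.6)·(-3.6) + (-0.6)·(-0.6) + (-0.6)·(-0.6) + (2.4)·(2.4)) / 4 = 25.2/4 = 6.3

S is symmetric (S[j,i] = S[i,j]). Assembling:

S = [[4.8, 4.05],
 [4.05, 6.3]]


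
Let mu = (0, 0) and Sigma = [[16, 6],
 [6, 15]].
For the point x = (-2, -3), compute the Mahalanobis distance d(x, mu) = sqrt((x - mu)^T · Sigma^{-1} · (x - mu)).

Step 1 — centre the observation: (x - mu) = (-2, -3).

Step 2 — invert Sigma. det(Sigma) = 16·15 - (6)² = 204.
  Sigma^{-1} = (1/det) · [[d, -b], [-b, a]] = [[0.0735, -0.0294],
 [-0.0294, 0.0784]].

Step 3 — form the quadratic (x - mu)^T · Sigma^{-1} · (x - mu):
  Sigma^{-1} · (x - mu) = (-0.0588, -0.1765).
  (x - mu)^T · [Sigma^{-1} · (x - mu)] = (-2)·(-0.0588) + (-3)·(-0.1765) = 0.6471.

Step 4 — take square root: d = √(0.6471) ≈ 0.8044.

d(x, mu) = √(0.6471) ≈ 0.8044


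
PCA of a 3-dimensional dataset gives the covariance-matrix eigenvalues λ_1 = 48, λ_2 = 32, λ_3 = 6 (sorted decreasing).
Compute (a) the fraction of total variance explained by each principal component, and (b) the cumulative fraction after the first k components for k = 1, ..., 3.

Step 1 — total variance = trace(Sigma) = Σ λ_i = 48 + 32 + 6 = 86.

Step 2 — fraction explained by component i = λ_i / Σ λ:
  PC1: 48/86 = 0.5581
  PC2: 32/86 = 0.3721
  PC3: 6/86 = 0.0698

Step 3 — cumulative fraction after k components = (λ_1 + ... + λ_k) / Σ λ:
  k = 1: 48/86 = 0.5581
  k = 2: (48 + 32)/86 = 80/86 = 0.9302
  k = 3: (48 + 32 + 6)/86 = 86/86 = 1

Summary (fraction, with percent):

explained: PC1 0.5581 (55.81%), PC2 0.3721 (37.21%), PC3 0.0698 (6.98%);  cumulative: 0.5581, 0.9302, 1


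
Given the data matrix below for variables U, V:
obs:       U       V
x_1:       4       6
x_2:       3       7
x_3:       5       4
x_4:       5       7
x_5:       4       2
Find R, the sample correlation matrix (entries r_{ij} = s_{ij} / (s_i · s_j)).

Step 1 — column means:
  mean(U) = (4 + 3 + 5 + 5 + 4) / 5 = 21/5 = 4.2
  mean(V) = (6 + 7 + 4 + 7 + 2) / 5 = 26/5 = 5.2

Step 2 — sample variances and covariances s[i,j] = (1/(n-1)) · Σ_k (x_{k,i} - mean_i) · (x_{k,j} - mean_j), with n-1 = 4:
  s[U,U] = ((-0.2)·(-0.2) + (-1.2)·(-1.2) + (0.8)·(0.8) + (0.8)·(0.8) + (-0.2)·(-0.2)) / 4 = 2.8/4 = 0.7
  s[U,V] = ((-0.2)·(0.8) + (-1.2)·(1.8) + (0.8)·(-1.2) + (0.8)·(1.8) + (-0.2)·(-3.2)) / 4 = -1.2/4 = -0.3
  s[V,V] = ((0.8)·(0.8) + (1.8)·(1.8) + (-1.2)·(-1.2) + (1.8)·(1.8) + (-3.2)·(-3.2)) / 4 = 18.8/4 = 4.7
  Sample standard deviations s_i = √(s[i,i]):
  s(U) = √(0.7) = 0.8367
  s(V) = √(4.7) = 2.1679

Step 3 — r_{ij} = s_{ij} / (s_i · s_j):
  r[U,U] = 1 (diagonal).
  r[U,V] = -0.3 / (0.8367 · 2.1679) = -0.3 / 1.8138 = -0.1654
  r[V,V] = 1 (diagonal).

R is symmetric with unit diagonal. Assembling:

R = [[1, -0.1654],
 [-0.1654, 1]]


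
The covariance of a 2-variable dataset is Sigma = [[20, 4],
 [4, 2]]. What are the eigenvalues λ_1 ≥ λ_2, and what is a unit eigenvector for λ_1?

Step 1 — characteristic polynomial of 2×2 Sigma:
  det(Sigma - λI) = λ² - trace · λ + det = 0.
  trace = 20 + 2 = 22, det = 20·2 - (4)² = 24.
Step 2 — discriminant:
  Δ = trace² - 4·det = 484 - 96 = 388.
Step 3 — eigenvalues:
  λ = (trace ± √Δ)/2 = (22 ± 19.6977)/2,
  λ_1 = 20.8489,  λ_2 = 1.1511.

Step 4 — unit eigenvector for λ_1: solve (Sigma - λ_1 I)v = 0. First row:
  (20 - 20.8489)·v_x + (4)·v_y = 0, i.e. (-0.8489)·v_x + (4)·v_y = 0,
  so v ∝ (b, λ_1 - a) = (4, 0.8489) = u.
  ||u|| = √((4)² + (0.8489)²) = √(16.7206) ≈ 4.0891,
  v_1 = u/||u|| ≈ (0.9782, 0.2076) (||v_1|| = 1).

λ_1 = 20.8489,  λ_2 = 1.1511;  v_1 ≈ (0.9782, 0.2076)


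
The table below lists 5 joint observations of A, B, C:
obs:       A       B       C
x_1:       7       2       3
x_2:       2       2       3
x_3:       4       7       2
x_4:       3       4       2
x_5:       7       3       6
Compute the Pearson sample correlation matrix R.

Step 1 — column means:
  mean(A) = (7 + 2 + 4 + 3 + 7) / 5 = 23/5 = 4.6
  mean(B) = (2 + 2 + 7 + 4 + 3) / 5 = 18/5 = 3.6
  mean(C) = (3 + 3 + 2 + 2 + 6) / 5 = 16/5 = 3.2

Step 2 — sample variances and covariances s[i,j] = (1/(n-1)) · Σ_k (x_{k,i} - mean_i) · (x_{k,j} - mean_j), with n-1 = 4:
  s[A,A] = ((2.4)·(2.4) + (-2.6)·(-2.6) + (-0.6)·(-0.6) + (-1.6)·(-1.6) + (2.4)·(2.4)) / 4 = 21.2/4 = 5.3
  s[A,B] = ((2.4)·(-1.6) + (-2.6)·(-1.6) + (-0.6)·(3.4) + (-1.6)·(0.4) + (2.4)·(-0.6)) / 4 = -3.8/4 = -0.95
  s[A,C] = ((2.4)·(-0.2) + (-2.6)·(-0.2) + (-0.6)·(-1.2) + (-1.6)·(-1.2) + (2.4)·(2.8)) / 4 = 9.4/4 = 2.35
  s[B,B] = ((-1.6)·(-1.6) + (-1.6)·(-1.6) + (3.4)·(3.4) + (0.4)·(0.4) + (-0.6)·(-0.6)) / 4 = 17.2/4 = 4.3
  s[B,C] = ((-1.6)·(-0.2) + (-1.6)·(-0.2) + (3.4)·(-1.2) + (0.4)·(-1.2) + (-0.6)·(2.8)) / 4 = -5.6/4 = -1.4
  s[C,C] = ((-0.2)·(-0.2) + (-0.2)·(-0.2) + (-1.2)·(-1.2) + (-1.2)·(-1.2) + (2.8)·(2.8)) / 4 = 10.8/4 = 2.7
  Sample standard deviations s_i = √(s[i,i]):
  s(A) = √(5.3) = 2.3022
  s(B) = √(4.3) = 2.0736
  s(C) = √(2.7) = 1.6432

Step 3 — r_{ij} = s_{ij} / (s_i · s_j):
  r[A,A] = 1 (diagonal).
  r[A,B] = -0.95 / (2.3022 · 2.0736) = -0.95 / 4.7739 = -0.199
  r[A,C] = 2.35 / (2.3022 · 1.6432) = 2.35 / 3.7829 = 0.6212
  r[B,B] = 1 (diagonal).
  r[B,C] = -1.4 / (2.0736 · 1.6432) = -1.4 / 3.4073 = -0.4109
  r[C,C] = 1 (diagonal).

R is symmetric with unit diagonal. Assembling:

R = [[1, -0.199, 0.6212],
 [-0.199, 1, -0.4109],
 [0.6212, -0.4109, 1]]


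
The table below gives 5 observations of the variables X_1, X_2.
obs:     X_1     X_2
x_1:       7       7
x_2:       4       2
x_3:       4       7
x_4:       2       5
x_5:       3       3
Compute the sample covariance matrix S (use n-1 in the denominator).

Step 1 — column means:
  mean(X_1) = (7 + 4 + 4 + 2 + 3) / 5 = 20/5 = 4
  mean(X_2) = (7 + 2 + 7 + 5 + 3) / 5 = 24/5 = 4.8

Step 2 — sample covariance S[i,j] = (1/(n-1)) · Σ_k (x_{k,i} - mean_i) · (x_{k,j} - mean_j), with n-1 = 4.
  S[X_1,X_1] = ((3)·(3) + (0)·(0) + (0)·(0) + (-2)·(-2) + (-1)·(-1)) / 4 = 14/4 = 3.5
  S[X_1,X_2] = ((3)·(2.2) + (0)·(-2.8) + (0)·(2.2) + (-2)·(0.2) + (-1)·(-1.8)) / 4 = 8/4 = 2
  S[X_2,X_2] = ((2.2)·(2.2) + (-2.8)·(-2.8) + (2.2)·(2.2) + (0.2)·(0.2) + (-1.8)·(-1.8)) / 4 = 20.8/4 = 5.2

S is symmetric (S[j,i] = S[i,j]). Assembling:

S = [[3.5, 2],
 [2, 5.2]]


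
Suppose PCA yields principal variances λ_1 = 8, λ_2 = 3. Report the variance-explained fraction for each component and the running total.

Step 1 — total variance = trace(Sigma) = Σ λ_i = 8 + 3 = 11.

Step 2 — fraction explained by component i = λ_i / Σ λ:
  PC1: 8/11 = 0.7273
  PC2: 3/11 = 0.2727

Step 3 — cumulative fraction after k components = (λ_1 + ... + λ_k) / Σ λ:
  k = 1: 8/11 = 0.7273
  k = 2: (8 + 3)/11 = 11/11 = 1

Summary (fraction, with percent):

explained: PC1 0.7273 (72.73%), PC2 0.2727 (27.27%);  cumulative: 0.7273, 1


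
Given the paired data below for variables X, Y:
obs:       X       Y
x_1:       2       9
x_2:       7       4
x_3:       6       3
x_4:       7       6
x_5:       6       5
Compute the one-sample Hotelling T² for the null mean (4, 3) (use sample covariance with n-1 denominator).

Step 1 — sample mean vector:
  mean(X) = (2 + 7 + 6 + 7 + 6) / 5 = 28/5 = 5.6
  mean(Y) = (9 + 4 + 3 + 6 + 5) / 5 = 27/5 = 5.4
  x̄ = (5.6, 5.4),  deviation x̄ - mu_0 = (5.6, 5.4) - (4, 3) = (1.6, 2.4).

Step 2 — sample covariance matrix, S[i,j] = (1/(n-1)) · Σ_k (x_{k,i} - mean_i) · (x_{k,j} - mean_j), divisor n-1 = 4:
  S[X,X] = ((-3.6)·(-3.6) + (1.4)·(1.4) + (0.4)·(0.4) + (1.4)·(1.4) + (0.4)·(0.4)) / 4 = 17.2/4 = 4.3
  S[X,Y] = ((-3.6)·(3.6) + (1.4)·(-1.4) + (0.4)·(-2.4) + (1.4)·(0.6) + (0.4)·(-0.4)) / 4 = -15.2/4 = -3.8
  S[Y,Y] = ((3.6)·(3.6) + (-1.4)·(-1.4) + (-2.4)·(-2.4) + (0.6)·(0.6) + (-0.4)·(-0.4)) / 4 = 21.2/4 = 5.3
  S = [[4.3, -3.8],
 [-3.8, 5.3]].

Step 3 — invert S. det(S) = 4.3·5.3 - (-3.8)² = 8.35.
  S^{-1} = (1/det) · [[d, -b], [-b, a]] = [[0.6347, 0.4551],
 [0.4551, 0.515]].

Step 4 — quadratic form (x̄ - mu_0)^T · S^{-1} · (x̄ - mu_0):
  S^{-1} · (x̄ - mu_0) = (2.1078, 1.9641),
  (x̄ - mu_0)^T · [...] = (1.6)·(2.1078) + (2.4)·(1.9641) = 8.0862.

Step 5 — scale by n: T² = 5 · 8.0862 = 40.4311.

T² ≈ 40.4311


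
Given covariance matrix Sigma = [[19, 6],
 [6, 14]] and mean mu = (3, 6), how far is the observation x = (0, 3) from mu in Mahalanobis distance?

Step 1 — centre the observation: (x - mu) = (-3, -3).

Step 2 — invert Sigma. det(Sigma) = 19·14 - (6)² = 230.
  Sigma^{-1} = (1/det) · [[d, -b], [-b, a]] = [[0.0609, -0.0261],
 [-0.0261, 0.0826]].

Step 3 — form the quadratic (x - mu)^T · Sigma^{-1} · (x - mu):
  Sigma^{-1} · (x - mu) = (-0.1043, -0.1696).
  (x - mu)^T · [Sigma^{-1} · (x - mu)] = (-3)·(-0.1043) + (-3)·(-0.1696) = 0.8217.

Step 4 — take square root: d = √(0.8217) ≈ 0.9065.

d(x, mu) = √(0.8217) ≈ 0.9065


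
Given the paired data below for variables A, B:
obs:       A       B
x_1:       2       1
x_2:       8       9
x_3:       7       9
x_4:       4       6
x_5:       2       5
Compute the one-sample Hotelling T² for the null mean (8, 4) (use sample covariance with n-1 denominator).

Step 1 — sample mean vector:
  mean(A) = (2 + 8 + 7 + 4 + 2) / 5 = 23/5 = 4.6
  mean(B) = (1 + 9 + 9 + 6 + 5) / 5 = 30/5 = 6
  x̄ = (4.6, 6),  deviation x̄ - mu_0 = (4.6, 6) - (8, 4) = (-3.4, 2).

Step 2 — sample covariance matrix, S[i,j] = (1/(n-1)) · Σ_k (x_{k,i} - mean_i) · (x_{k,j} - mean_j), divisor n-1 = 4:
  S[A,A] = ((-2.6)·(-2.6) + (3.4)·(3.4) + (2.4)·(2.4) + (-0.6)·(-0.6) + (-2.6)·(-2.6)) / 4 = 31.2/4 = 7.8
  S[A,B] = ((-2.6)·(-5) + (3.4)·(3) + (2.4)·(3) + (-0.6)·(0) + (-2.6)·(-1)) / 4 = 33/4 = 8.25
  S[B,B] = ((-5)·(-5) + (3)·(3) + (3)·(3) + (0)·(0) + (-1)·(-1)) / 4 = 44/4 = 11
  S = [[7.8, 8.25],
 [8.25, 11]].

Step 3 — invert S. det(S) = 7.8·11 - (8.25)² = 17.7375.
  S^{-1} = (1/det) · [[d, -b], [-b, a]] = [[0.6202, -0.4651],
 [-0.4651, 0.4397]].

Step 4 — quadratic form (x̄ - mu_0)^T · S^{-1} · (x̄ - mu_0):
  S^{-1} · (x̄ - mu_0) = (-3.0388, 2.4609),
  (x̄ - mu_0)^T · [...] = (-3.4)·(-3.0388) + (2)·(2.4609) = 15.2536.

Step 5 — scale by n: T² = 5 · 15.2536 = 76.2678.

T² ≈ 76.2678


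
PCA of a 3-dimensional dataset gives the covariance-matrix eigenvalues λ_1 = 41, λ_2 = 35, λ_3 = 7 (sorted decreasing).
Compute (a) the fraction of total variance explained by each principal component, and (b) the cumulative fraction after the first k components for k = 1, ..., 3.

Step 1 — total variance = trace(Sigma) = Σ λ_i = 41 + 35 + 7 = 83.

Step 2 — fraction explained by component i = λ_i / Σ λ:
  PC1: 41/83 = 0.494
  PC2: 35/83 = 0.4217
  PC3: 7/83 = 0.0843

Step 3 — cumulative fraction after k components = (λ_1 + ... + λ_k) / Σ λ:
  k = 1: 41/83 = 0.494
  k = 2: (41 + 35)/83 = 76/83 = 0.9157
  k = 3: (41 + 35 + 7)/83 = 83/83 = 1

Summary (fraction, with percent):

explained: PC1 0.494 (49.4%), PC2 0.4217 (42.17%), PC3 0.0843 (8.43%);  cumulative: 0.494, 0.9157, 1


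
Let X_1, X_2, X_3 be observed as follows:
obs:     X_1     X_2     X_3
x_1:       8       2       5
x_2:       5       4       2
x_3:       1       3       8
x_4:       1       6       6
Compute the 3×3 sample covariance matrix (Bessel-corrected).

Step 1 — column means:
  mean(X_1) = (8 + 5 + 1 + 1) / 4 = 15/4 = 3.75
  mean(X_2) = (2 + 4 + 3 + 6) / 4 = 15/4 = 3.75
  mean(X_3) = (5 + 2 + 8 + 6) / 4 = 21/4 = 5.25

Step 2 — sample covariance S[i,j] = (1/(n-1)) · Σ_k (x_{k,i} - mean_i) · (x_{k,j} - mean_j), with n-1 = 3.
  S[X_1,X_1] = ((4.25)·(4.25) + (1.25)·(1.25) + (-2.75)·(-2.75) + (-2.75)·(-2.75)) / 3 = 34.75/3 = 11.5833
  S[X_1,X_2] = ((4.25)·(-1.75) + (1.25)·(0.25) + (-2.75)·(-0.75) + (-2.75)·(2.25)) / 3 = -11.25/3 = -3.75
  S[X_1,X_3] = ((4.25)·(-0.25) + (1.25)·(-3.25) + (-2.75)·(2.75) + (-2.75)·(0.75)) / 3 = -14.75/3 = -4.9167
  S[X_2,X_2] = ((-1.75)·(-1.75) + (0.25)·(0.25) + (-0.75)·(-0.75) + (2.25)·(2.25)) / 3 = 8.75/3 = 2.9167
  S[X_2,X_3] = ((-1.75)·(-0.25) + (0.25)·(-3.25) + (-0.75)·(2.75) + (2.25)·(0.75)) / 3 = -0.75/3 = -0.25
  S[X_3,X_3] = ((-0.25)·(-0.25) + (-3.25)·(-3.25) + (2.75)·(2.75) + (0.75)·(0.75)) / 3 = 18.75/3 = 6.25

S is symmetric (S[j,i] = S[i,j]). Assembling:

S = [[11.5833, -3.75, -4.9167],
 [-3.75, 2.9167, -0.25],
 [-4.9167, -0.25, 6.25]]


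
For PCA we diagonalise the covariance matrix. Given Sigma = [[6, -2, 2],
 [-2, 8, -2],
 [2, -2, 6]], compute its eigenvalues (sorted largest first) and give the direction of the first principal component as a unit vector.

Step 1 — characteristic polynomial p(λ) = det(λI - Sigma) = λ³ - tr·λ² + c_1·λ - det, where tr = trace, c_1 = sum of the principal 2×2 minors, det = det(Sigma):
  tr = 6 + 8 + 6 = 20,
  c_1 = (6·8 - (-2)²) + (6·6 - (2)²) + (8·6 - (-2)²) = 44 + 32 + 44 = 120,
  det = 6·(8·6 - (-2)²) - (-2)·((-2)·6 - (-2)·(2)) + (2)·((-2)·(-2) - 8·(2)) = 6·(44) - (-2)·(-8) + (2)·(-12) = 224.
  So p(λ) = λ³ - 20λ² + 120λ - 224.
Step 2 — look for an integer root (rational root theorem: any rational root is an integer divisor of 224). Testing λ = 4:
  p(4) = 64 - 320 + 480 - 224 = 0  ✓
  Dividing out (λ - 4): p(λ) = (λ - 4)(λ² - 16λ + 56).
Step 3 — remaining eigenvalues from the quadratic λ² - 16λ + 56 = 0:
  Δ = 16² - 4·56 = 256 - 224 = 32,  λ = (16 ± √32)/2 = (16 ± 5.6569)/2 ≈ 10.8284 or 5.1716.
  Sorted: λ_1 = 10.8284,  λ_2 = 5.1716,  λ_3 = 4  (check: sum = 20 = tr ✓).

Step 4 — unit eigenvector for λ_1 ≈ 10.8284: v spans the null space of (Sigma - λ_1 I), whose rows are
  r_1 = (-4.8284, -2, 2),  r_2 = (-2, -2.8284, -2),  r_3 = (2, -2, -4.8284).
  v is orthogonal to every row, so take v ∝ r_1 × r_2 = ((-2)·(-2) - (2)·(-2.8284), (2)·(-2) - (-4.8284)·(-2), (-4.8284)·(-2.8284) - (-2)·(-2)) ≈ (9.6569, -13.6569, 9.6569).
  Let u = (9.6569, -13.6569, 9.6569).
  ||u|| = √((9.6569)² + (-13.6569)² + (9.6569)²) = √(373.0193) ≈ 19.3137,  v_1 = u/||u|| ≈ (0.5, -0.7071, 0.5) (||v_1|| = 1).

λ_1 = 10.8284,  λ_2 = 5.1716,  λ_3 = 4;  v_1 ≈ (0.5, -0.7071, 0.5)


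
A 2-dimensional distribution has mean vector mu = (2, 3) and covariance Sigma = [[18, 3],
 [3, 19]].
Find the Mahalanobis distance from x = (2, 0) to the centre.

Step 1 — centre the observation: (x - mu) = (0, -3).

Step 2 — invert Sigma. det(Sigma) = 18·19 - (3)² = 333.
  Sigma^{-1} = (1/det) · [[d, -b], [-b, a]] = [[0.0571, -0.009],
 [-0.009, 0.0541]].

Step 3 — form the quadratic (x - mu)^T · Sigma^{-1} · (x - mu):
  Sigma^{-1} · (x - mu) = (0.027, -0.1622).
  (x - mu)^T · [Sigma^{-1} · (x - mu)] = (0)·(0.027) + (-3)·(-0.1622) = 0.4865.

Step 4 — take square root: d = √(0.4865) ≈ 0.6975.

d(x, mu) = √(0.4865) ≈ 0.6975


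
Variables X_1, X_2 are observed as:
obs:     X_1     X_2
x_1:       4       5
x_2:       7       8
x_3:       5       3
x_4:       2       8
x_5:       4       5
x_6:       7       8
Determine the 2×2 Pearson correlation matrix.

Step 1 — column means:
  mean(X_1) = (4 + 7 + 5 + 2 + 4 + 7) / 6 = 29/6 = 4.8333
  mean(X_2) = (5 + 8 + 3 + 8 + 5 + 8) / 6 = 37/6 = 6.1667

Step 2 — sample variances and covariances s[i,j] = (1/(n-1)) · Σ_k (x_{k,i} - mean_i) · (x_{k,j} - mean_j), with n-1 = 5:
  s[X_1,X_1] = ((-0.8333)·(-0.8333) + (2.1667)·(2.1667) + (0.1667)·(0.1667) + (-2.8333)·(-2.8333) + (-0.8333)·(-0.8333) + (2.1667)·(2.1667)) / 5 = 18.8333/5 = 3.7667
  s[X_1,X_2] = ((-0.8333)·(-1.1667) + (2.1667)·(1.8333) + (0.1667)·(-3.1667) + (-2.8333)·(1.8333) + (-0.8333)·(-1.1667) + (2.1667)·(1.8333)) / 5 = 4.1667/5 = 0.8333
  s[X_2,X_2] = ((-1.1667)·(-1.1667) + (1.8333)·(1.8333) + (-3.1667)·(-3.1667) + (1.8333)·(1.8333) + (-1.1667)·(-1.1667) + (1.8333)·(1.8333)) / 5 = 22.8333/5 = 4.5667
  Sample standard deviations s_i = √(s[i,i]):
  s(X_1) = √(3.7667) = 1.9408
  s(X_2) = √(4.5667) = 2.137

Step 3 — r_{ij} = s_{ij} / (s_i · s_j):
  r[X_1,X_1] = 1 (diagonal).
  r[X_1,X_2] = 0.8333 / (1.9408 · 2.137) = 0.8333 / 4.1474 = 0.2009
  r[X_2,X_2] = 1 (diagonal).

R is symmetric with unit diagonal. Assembling:

R = [[1, 0.2009],
 [0.2009, 1]]
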